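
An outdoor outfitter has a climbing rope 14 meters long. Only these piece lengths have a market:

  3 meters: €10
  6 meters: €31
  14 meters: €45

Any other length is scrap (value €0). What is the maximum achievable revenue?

62

Let best[k] be the best obtainable value from length k. For each k, try every first piece i and keep the best of price[i] + best[k−i].
best[1] = 0
best[2] = 0
best[3] = 10
best[4] = 10
best[5] = 10
best[6] = max(10+10, 31+0) = 31
best[7] = max(10+10, 31+0) = 31
best[8] = max(10+10, 31+0) = 31
best[9] = max(10+31, 31+10) = 41
best[10] = max(10+31, 31+10) = 41
best[11] = max(10+31, 31+10) = 41
best[12] = max(10+41, 31+31) = 62
best[13] = max(10+41, 31+31) = 62
best[14] = max(10+41, 31+31, 45+0) = 62
One optimal cutting: pieces 6 + 6 with 2 meters of scrap → €62.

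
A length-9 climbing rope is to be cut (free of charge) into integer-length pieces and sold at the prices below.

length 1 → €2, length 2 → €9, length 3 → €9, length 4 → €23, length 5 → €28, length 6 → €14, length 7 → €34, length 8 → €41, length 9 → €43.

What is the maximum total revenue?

51

Build v[k] bottom-up: v[k] = max over allowed piece i of (p[i] + v[k−i]).
v[1] = 2
v[2] = max(2+2, 9+0) = 9
v[3] = max(2+9, 9+2, 9+0) = 11
v[4] = max(2+11, 9+9, 9+2, 23+0) = 23
v[5] = max(2+23, 9+11, 9+9, 23+2, 28+0) = 28
v[6] = max(2+28, 9+23, 9+11, 23+9, 28+2, 14+0) = 32
v[7] = max(2+32, 9+28, 9+23, …, 14+2, 34+0) = 37
v[8] = max(2+37, 9+32, 9+28, …, 34+2, 41+0) = 46
v[9] = max(2+46, 9+37, 9+32, …, 41+2, 43+0) = 51
One optimal cutting: 5 + 4 → €28 + €23 = €51.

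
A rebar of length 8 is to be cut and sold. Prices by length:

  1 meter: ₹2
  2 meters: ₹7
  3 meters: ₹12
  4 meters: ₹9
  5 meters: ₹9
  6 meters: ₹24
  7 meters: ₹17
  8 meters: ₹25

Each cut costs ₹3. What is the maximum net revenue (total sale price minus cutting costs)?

Build r[k] bottom-up: r[k] = max over allowed piece i of (p[i] + r[k−i]) − 3 per cut.
r[1] = 2
r[2] = max(2+2-3, 7+0) = 7
r[3] = max(2+7-3, 7+2-3, 12+0) = 12
r[4] = max(2+12-3, 7+7-3, 12+2-3, 9+0) = 11
r[5] = max(2+11-3, 7+12-3, 12+7-3, 9+2-3, 9+0) = 16
r[6] = max(2+16-3, 7+11-3, 12+12-3, 9+7-3, 9+2-3, 24+0) = 24
r[7] = max(2+24-3, 7+16-3, 12+11-3, …, 24+2-3, 17+0) = 23
r[8] = max(2+23-3, 7+24-3, 12+16-3, …, 17+2-3, 25+0) = 28
One optimal plan: pieces 6 + 2 (1 cut) → ₹31 − ₹3 = ₹28.

28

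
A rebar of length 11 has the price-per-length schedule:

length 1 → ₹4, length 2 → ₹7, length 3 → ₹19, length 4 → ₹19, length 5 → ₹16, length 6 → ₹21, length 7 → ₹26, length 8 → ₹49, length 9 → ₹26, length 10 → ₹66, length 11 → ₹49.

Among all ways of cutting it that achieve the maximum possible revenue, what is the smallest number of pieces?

2

Consider every possible first cut. r[k] is the best of p[i]+r[k−i] over all sellable i≤k.
r[1] = 4
r[2] = max(4+4, 7+0) = 8
r[3] = max(4+8, 7+4, 19+0) = 19
r[4] = max(4+19, 7+8, 19+4, 19+0) = 23
r[5] = max(4+23, 7+19, 19+8, 19+4, 16+0) = 27
r[6] = max(4+27, 7+23, 19+19, 19+8, 16+4, 21+0) = 38
r[7] = max(4+38, 7+27, 19+23, …, 21+4, 26+0) = 42
r[8] = max(4+42, 7+38, 19+27, …, 26+4, 49+0) = 49
r[9] = max(4+49, 7+42, 19+38, …, 49+4, 26+0) = 57
r[10] = max(4+57, 7+49, 19+42, …, 26+4, 66+0) = 66
r[11] = max(4+66, 7+57, 19+49, …, 66+4, 49+0) = 70
Maximum revenue is ₹70.
Now minimize piece count subject to staying optimal: for each k, pieces[k] = 1 + min over i with p[i]+r[k−i]=r[k] of pieces[k−i].
pieces[8] = 1
pieces[9] = 3
pieces[10] = 1
pieces[11] = 2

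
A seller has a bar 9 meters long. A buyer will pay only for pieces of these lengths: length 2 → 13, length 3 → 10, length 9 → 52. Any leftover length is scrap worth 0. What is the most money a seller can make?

Build best[k] bottom-up: best[k] = max over allowed piece i of (p[i] + best[k−i]).
best[1] = 0
best[2] = 13
best[3] = 13
best[4] = 26  (first piece 2, then best[2]=13)
best[5] = 26
best[6] = 39  (first piece 2, then best[4]=26)
best[7] = 39
best[8] = 52  (first piece 2, then best[6]=39)
best[9] = 52
One optimal cutting: pieces 2 + 2 + 2 + 2 with 1 meter of scrap → 52.

52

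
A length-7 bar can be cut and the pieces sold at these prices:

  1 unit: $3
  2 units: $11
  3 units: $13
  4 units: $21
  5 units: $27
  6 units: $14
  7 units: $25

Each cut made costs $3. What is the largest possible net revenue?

Build v[k] bottom-up: v[k] = max over allowed piece i of (p[i] + v[k−i]) − 3 per cut.
v[1] = 3
v[2] = max(3+3-3, 11+0) = 11
v[3] = max(3+11-3, 11+3-3, 13+0) = 13
v[4] = max(3+13-3, 11+11-3, 13+3-3, 21+0) = 21
v[5] = max(3+21-3, 11+13-3, 13+11-3, 21+3-3, 27+0) = 27
v[6] = max(3+27-3, 11+21-3, 13+13-3, 21+11-3, 27+3-3, 14+0) = 29
v[7] = max(3+29-3, 11+27-3, 13+21-3, …, 14+3-3, 25+0) = 35
One optimal plan: pieces 5 + 2 (1 cut) → $38 − $3 = $35.

35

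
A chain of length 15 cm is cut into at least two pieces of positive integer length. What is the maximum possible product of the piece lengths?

Define f[k] = max over 1≤i<k of i · max(k−i, f[k−i]); the inner max lets the remainder stay uncut if that's better.
Small cases: f[2]=1, f[3]=2, f[4]=4, f[5]=6, f[6]=9, f[7]=12, f[8]=18, f[9]=27.
f[10] = max(1*27, 2*18, 3*12, …, 8*2, 9*1) = 36
f[11] = max(1*36, 2*27, 3*18, …, 9*2, 10*1) = 54
f[12] = max(1*54, 2*36, 3*27, …, 10*2, 11*1) = 81
f[13] = max(1*81, 2*54, 3*36, …, 11*2, 12*1) = 108
f[14] = max(1*108, 2*81, 3*54, …, 12*2, 13*1) = 162
f[15] = max(1*162, 2*108, 3*81, …, 13*2, 14*1) = 243
One optimal split: 3 + 3 + 3 + 3 + 3; product 3*3*3*3*3 = 243.

243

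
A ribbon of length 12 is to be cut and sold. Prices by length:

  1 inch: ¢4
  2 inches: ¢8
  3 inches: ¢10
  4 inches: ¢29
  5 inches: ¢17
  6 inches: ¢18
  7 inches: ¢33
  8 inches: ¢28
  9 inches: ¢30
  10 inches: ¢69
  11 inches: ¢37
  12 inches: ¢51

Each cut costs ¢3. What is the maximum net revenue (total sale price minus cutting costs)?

81

Let v[k] be the best obtainable value from length k. For each k, try every first piece i and keep the best of price[i] + v[k−i] minus the 3 cut fee when i<k.
v[1] = 4
v[2] = max(4+4-3, 8+0) = 8
v[3] = max(4+8-3, 8+4-3, 10+0) = 10
v[4] = max(4+10-3, 8+8-3, 10+4-3, 29+0) = 29
v[5] = max(4+29-3, 8+10-3, 10+8-3, 29+4-3, 17+0) = 30
v[6] = max(4+30-3, 8+29-3, 10+10-3, 29+8-3, 17+4-3, 18+0) = 34
v[7] = max(4+34-3, 8+30-3, 10+29-3, …, 18+4-3, 33+0) = 36
v[8] = max(4+36-3, 8+34-3, 10+30-3, …, 33+4-3, 28+0) = 55
v[9] = max(4+55-3, 8+36-3, 10+34-3, …, 28+4-3, 30+0) = 56
v[10] = max(4+56-3, 8+55-3, 10+36-3, …, 30+4-3, 69+0) = 69
v[11] = max(4+69-3, 8+56-3, 10+55-3, …, 69+4-3, 37+0) = 70
v[12] = max(4+70-3, 8+69-3, 10+56-3, …, 37+4-3, 51+0) = 81
One optimal plan: pieces 4 + 4 + 4 (2 cuts) → ¢87 − ¢6 = ¢81.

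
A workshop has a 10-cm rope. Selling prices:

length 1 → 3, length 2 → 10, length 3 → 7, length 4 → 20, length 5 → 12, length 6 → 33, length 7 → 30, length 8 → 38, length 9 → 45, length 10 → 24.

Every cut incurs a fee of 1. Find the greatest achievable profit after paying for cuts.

Consider every possible first cut. r[k] is the best of p[i]+r[k−i] over all sellable i≤k, charging 1 whenever i<k.
r[1] = 3
r[2] = max(3+3-1, 10+0) = 10
r[3] = max(3+10-1, 10+3-1, 7+0) = 12
r[4] = max(3+12-1, 10+10-1, 7+3-1, 20+0) = 20
r[5] = max(3+20-1, 10+12-1, 7+10-1, 20+3-1, 12+0) = 22
r[6] = max(3+22-1, 10+20-1, 7+12-1, 20+10-1, 12+3-1, 33+0) = 33
r[7] = max(3+33-1, 10+22-1, 7+20-1, …, 33+3-1, 30+0) = 35
r[8] = max(3+35-1, 10+33-1, 7+22-1, …, 30+3-1, 38+0) = 42
r[9] = max(3+42-1, 10+35-1, 7+33-1, …, 38+3-1, 45+0) = 45
r[10] = max(3+45-1, 10+42-1, 7+35-1, …, 45+3-1, 24+0) = 52
One optimal plan: pieces 6 + 4 (1 cut) → 53 − 1 = 52.

52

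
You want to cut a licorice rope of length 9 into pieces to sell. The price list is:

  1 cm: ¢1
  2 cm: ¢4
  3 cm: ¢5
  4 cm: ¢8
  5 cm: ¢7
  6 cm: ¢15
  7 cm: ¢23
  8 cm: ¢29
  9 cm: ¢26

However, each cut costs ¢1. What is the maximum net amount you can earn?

Consider every possible first cut. v[k] is the best of p[i]+v[k−i] over all sellable i≤k, charging 1 whenever i<k.
v[1] = 1
v[2] = 4
v[3] = 5
v[4] = 8
v[5] = 8  (first piece 1, then v[4]=8)
v[6] = 15
v[7] = 23
v[8] = 29
v[9] = 29  (first piece 1, then v[8]=29)
One optimal plan: pieces 8 + 1 (1 cut) → ¢30 − ¢1 = ¢29.

29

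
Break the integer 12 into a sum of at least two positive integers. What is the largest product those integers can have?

81

Let f[k] be the best product for length k (with at least one cut). For each first piece i, the rest contributes max(k−i, f[k−i]).
Small cases: f[2]=1, f[3]=2, f[4]=4, f[5]=6, f[6]=9.
f[7] = 2*max(5,6) = 2*6 = 12
f[8] = 2*max(6,9) = 2*9 = 18
f[9] = 3*max(6,9) = 3*9 = 27
f[10] = 2*max(8,18) = 2*18 = 36
f[11] = 2*max(9,27) = 2*27 = 54
f[12] = 3*max(9,27) = 3*27 = 81
One optimal split: 3 + 3 + 3 + 3; product 3*3*3*3 = 81.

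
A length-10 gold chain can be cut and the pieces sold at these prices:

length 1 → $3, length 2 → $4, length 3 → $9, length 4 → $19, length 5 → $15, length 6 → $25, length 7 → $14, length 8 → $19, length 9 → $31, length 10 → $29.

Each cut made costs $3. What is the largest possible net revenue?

Let r[k] be the best obtainable value from length k. For each k, try every first piece i and keep the best of price[i] + r[k−i] minus the 3 cut fee when i<k.
r[1] = 3
r[2] = 4
r[3] = 9
r[4] = 19
r[5] = 19  (first piece 1, then r[4]=19)
r[6] = 25
r[7] = 25  (first piece 1, then r[6]=25)
r[8] = 35  (first piece 4, then r[4]=19)
r[9] = 35  (first piece 1, then r[8]=35)
r[10] = 41  (first piece 4, then r[6]=25)
One optimal plan: pieces 6 + 4 (1 cut) → $44 − $3 = $41.

41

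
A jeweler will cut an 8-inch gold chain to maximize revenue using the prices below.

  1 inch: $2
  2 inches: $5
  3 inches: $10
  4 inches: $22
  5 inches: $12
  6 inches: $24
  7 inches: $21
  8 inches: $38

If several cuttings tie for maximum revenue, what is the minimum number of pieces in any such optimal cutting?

2

Build r[k] bottom-up: r[k] = max over allowed piece i of (p[i] + r[k−i]).
r[1] = 2
r[2] = 5
r[3] = 10
r[4] = 22
r[5] = 24  (first piece 1, then r[4]=22)
r[6] = 27  (first piece 2, then r[4]=22)
r[7] = 32  (first piece 3, then r[4]=22)
r[8] = 44  (first piece 4, then r[4]=22)
Maximum revenue is $44.
Now minimize piece count subject to staying optimal: for each k, pieces[k] = 1 + min over i with p[i]+r[k−i]=r[k] of pieces[k−i].
pieces[5] = 2
pieces[6] = 2
pieces[7] = 2
pieces[8] = 2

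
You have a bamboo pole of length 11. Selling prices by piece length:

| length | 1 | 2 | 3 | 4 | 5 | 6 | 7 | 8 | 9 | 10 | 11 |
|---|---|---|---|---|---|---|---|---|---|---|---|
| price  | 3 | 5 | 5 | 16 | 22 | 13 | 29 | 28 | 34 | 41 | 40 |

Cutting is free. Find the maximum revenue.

Let v[k] be the best obtainable value from length k. For each k, try every first piece i and keep the best of price[i] + v[k−i].
v[1] = 3
v[2] = 6  (first piece 1, then v[1]=3)
v[3] = 9  (first piece 1, then v[2]=6)
v[4] = 16
v[5] = 22
v[6] = 25  (first piece 1, then v[5]=22)
v[7] = 29
v[8] = 32  (first piece 1, then v[7]=29)
v[9] = 38  (first piece 4, then v[5]=22)
v[10] = 44  (first piece 5, then v[5]=22)
v[11] = 47  (first piece 1, then v[10]=44)
One optimal cutting: 5 + 5 + 1 → $22 + $22 + $3 = $47.

47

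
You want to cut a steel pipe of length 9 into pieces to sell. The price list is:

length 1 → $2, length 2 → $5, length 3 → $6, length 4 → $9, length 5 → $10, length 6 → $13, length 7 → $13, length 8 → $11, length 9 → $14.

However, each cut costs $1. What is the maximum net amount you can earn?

Build net[k] bottom-up: net[k] = max over allowed piece i of (p[i] + net[k−i]) − 1 per cut.
net[1] = 2
net[2] = 5
net[3] = 6  (first piece 1, then net[2]=5)
net[4] = 9  (first piece 2, then net[2]=5)
net[5] = 10  (first piece 1, then net[4]=9)
net[6] = 13  (first piece 2, then net[4]=9)
net[7] = 14  (first piece 1, then net[6]=13)
net[8] = 17  (first piece 2, then net[6]=13)
net[9] = 18  (first piece 1, then net[8]=17)
One optimal plan: pieces 2 + 2 + 2 + 2 + 1 (4 cuts) → $22 − $4 = $18.

18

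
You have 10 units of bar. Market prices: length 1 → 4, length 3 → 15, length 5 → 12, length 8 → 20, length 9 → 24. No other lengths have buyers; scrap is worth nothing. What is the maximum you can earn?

Consider every possible first cut. best[k] is the best of p[i]+best[k−i] over all sellable i≤k.
best[1] = 4
best[2] = 8  (first piece 1, then best[1]=4)
best[3] = 15
best[4] = 19  (first piece 1, then best[3]=15)
best[5] = 23  (first piece 1, then best[4]=19)
best[6] = 30  (first piece 3, then best[3]=15)
best[7] = 34  (first piece 1, then best[6]=30)
best[8] = 38  (first piece 1, then best[7]=34)
best[9] = 45  (first piece 3, then best[6]=30)
best[10] = 49  (first piece 1, then best[9]=45)
One optimal cutting: 3 + 3 + 3 + 1 → 49.

49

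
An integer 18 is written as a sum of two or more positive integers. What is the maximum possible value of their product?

729

Let P[k] be the best product for length k (with at least one cut). For each first piece i, the rest contributes max(k−i, P[k−i]).
P[2] = 1*max(1,0) = 1*1 = 1
P[3] = 1*max(2,1) = 1*2 = 2
P[4] = 2*max(2,1) = 2*2 = 4
P[5] = 2*max(3,2) = 2*3 = 6
P[6] = 3*max(3,2) = 3*3 = 9
P[7] = 2*max(5,6) = 2*6 = 12
P[8] = 2*max(6,9) = 2*9 = 18
P[9] = 3*max(6,9) = 3*9 = 27
P[10] = 2*max(8,18) = 2*18 = 36
P[11] = 2*max(9,27) = 2*27 = 54
P[12] = 3*max(9,27) = 3*27 = 81
P[13] = 2*max(11,54) = 2*54 = 108
P[14] = 2*max(12,81) = 2*81 = 162
P[15] = 3*max(12,81) = 3*81 = 243
P[16] = 2*max(14,162) = 2*162 = 324
P[17] = 2*max(15,243) = 2*243 = 486
P[18] = 3*max(15,243) = 3*243 = 729
One optimal split: 3 + 3 + 3 + 3 + 3 + 3; product 3*3*3*3*3*3 = 729.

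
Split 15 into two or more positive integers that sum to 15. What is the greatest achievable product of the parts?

243

Let prod[k] be the best product for length k (with at least one cut). For each first piece i, the rest contributes max(k−i, prod[k−i]).
Small cases: prod[2]=1, prod[3]=2, prod[4]=4, prod[5]=6, prod[6]=9, prod[7]=12.
prod[8] = 2*max(6,9) = 2*9 = 18
prod[9] = 3*max(6,9) = 3*9 = 27
prod[10] = 2*max(8,18) = 2*18 = 36
prod[11] = 2*max(9,27) = 2*27 = 54
prod[12] = 3*max(9,27) = 3*27 = 81
prod[13] = 2*max(11,54) = 2*54 = 108
prod[14] = 2*max(12,81) = 2*81 = 162
prod[15] = 3*max(12,81) = 3*81 = 243
One optimal split: 3 + 3 + 3 + 3 + 3; product 3*3*3*3*3 = 243.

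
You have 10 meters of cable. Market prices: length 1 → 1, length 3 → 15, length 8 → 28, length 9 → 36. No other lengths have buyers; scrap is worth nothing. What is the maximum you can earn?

Consider every possible first cut. r[k] is the best of p[i]+r[k−i] over all sellable i≤k.
r[1] = 1
r[2] = 2  (first piece 1, then r[1]=1)
r[3] = 15
r[4] = 16  (first piece 1, then r[3]=15)
r[5] = 17  (first piece 1, then r[4]=16)
r[6] = 30  (first piece 3, then r[3]=15)
r[7] = 31  (first piece 1, then r[6]=30)
r[8] = 32  (first piece 1, then r[7]=31)
r[9] = 45  (first piece 3, then r[6]=30)
r[10] = 46  (first piece 1, then r[9]=45)
One optimal cutting: 3 + 3 + 3 + 1 → 46.

46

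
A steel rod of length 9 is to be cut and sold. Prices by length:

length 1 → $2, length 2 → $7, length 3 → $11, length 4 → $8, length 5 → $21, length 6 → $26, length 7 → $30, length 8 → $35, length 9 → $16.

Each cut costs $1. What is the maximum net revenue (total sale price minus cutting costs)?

Let net[k] be the best obtainable value from length k. For each k, try every first piece i and keep the best of price[i] + net[k−i] minus the 1 cut fee when i<k.
net[1] = 2
net[2] = max(2+2-1, 7+0) = 7
net[3] = max(2+7-1, 7+2-1, 11+0) = 11
net[4] = max(2+11-1, 7+7-1, 11+2-1, 8+0) = 13
net[5] = max(2+13-1, 7+11-1, 11+7-1, 8+2-1, 21+0) = 21
net[6] = max(2+21-1, 7+13-1, 11+11-1, 8+7-1, 21+2-1, 26+0) = 26
net[7] = max(2+26-1, 7+21-1, 11+13-1, …, 26+2-1, 30+0) = 30
net[8] = max(2+30-1, 7+26-1, 11+21-1, …, 30+2-1, 35+0) = 35
net[9] = max(2+35-1, 7+30-1, 11+26-1, …, 35+2-1, 16+0) = 36
One optimal plan: pieces 8 + 1 (1 cut) → $37 − $1 = $36.

36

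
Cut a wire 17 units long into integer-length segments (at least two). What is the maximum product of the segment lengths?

486

Define prod[k] = max over 1≤i<k of i · max(k−i, prod[k−i]); the inner max lets the remainder stay uncut if that's better.
prod[2] = 1·max(1,0) = 1·1 = 1
prod[3] = 1·max(2,1) = 1·2 = 2
prod[4] = 2·max(2,1) = 2·2 = 4
prod[5] = 2·max(3,2) = 2·3 = 6
prod[6] = 3·max(3,2) = 3·3 = 9
prod[7] = 2·max(5,6) = 2·6 = 12
prod[8] = 2·max(6,9) = 2·9 = 18
prod[9] = 3·max(6,9) = 3·9 = 27
prod[10] = 2·max(8,18) = 2·18 = 36
prod[11] = 2·max(9,27) = 2·27 = 54
prod[12] = 3·max(9,27) = 3·27 = 81
prod[13] = 2·max(11,54) = 2·54 = 108
prod[14] = 2·max(12,81) = 2·81 = 162
prod[15] = 3·max(12,81) = 3·81 = 243
prod[16] = 2·max(14,162) = 2·162 = 324
prod[17] = 2·max(15,243) = 2·243 = 486
One optimal split: 3 + 3 + 3 + 3 + 3 + 2; product 3·3·3·3·3·2 = 486.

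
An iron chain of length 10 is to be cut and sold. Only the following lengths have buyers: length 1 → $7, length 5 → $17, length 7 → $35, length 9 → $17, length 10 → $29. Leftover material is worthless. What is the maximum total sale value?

70

Let best[k] be the best obtainable value from length k. For each k, try every first piece i and keep the best of price[i] + best[k−i].
best[1] = 7
best[2] = 14  (first piece 1, then best[1]=7)
best[3] = 21  (first piece 1, then best[2]=14)
best[4] = 28  (first piece 1, then best[3]=21)
best[5] = 35  (first piece 1, then best[4]=28)
best[6] = 42  (first piece 1, then best[5]=35)
best[7] = 49  (first piece 1, then best[6]=42)
best[8] = 56  (first piece 1, then best[7]=49)
best[9] = 63  (first piece 1, then best[8]=56)
best[10] = 70  (first piece 1, then best[9]=63)
One optimal cutting: 1 + 1 + 1 + 1 + 1 + 1 + 1 + 1 + 1 + 1 → $70.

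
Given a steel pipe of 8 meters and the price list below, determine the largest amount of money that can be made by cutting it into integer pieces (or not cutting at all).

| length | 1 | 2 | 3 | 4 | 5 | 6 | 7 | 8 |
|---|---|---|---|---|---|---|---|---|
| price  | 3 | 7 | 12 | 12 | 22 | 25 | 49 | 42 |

Consider every possible first cut. v[k] is the best of p[i]+v[k−i] over all sellable i≤k.
v[1] = 3
v[2] = max(3+3, 7+0) = 7
v[3] = max(3+7, 7+3, 12+0) = 12
v[4] = max(3+12, 7+7, 12+3, 12+0) = 15
v[5] = max(3+15, 7+12, 12+7, 12+3, 22+0) = 22
v[6] = max(3+22, 7+15, 12+12, 12+7, 22+3, 25+0) = 25
v[7] = max(3+25, 7+22, 12+15, …, 25+3, 49+0) = 49
v[8] = max(3+49, 7+25, 12+22, …, 49+3, 42+0) = 52
One optimal cutting: 7 + 1 → $49 + $3 = $52.

52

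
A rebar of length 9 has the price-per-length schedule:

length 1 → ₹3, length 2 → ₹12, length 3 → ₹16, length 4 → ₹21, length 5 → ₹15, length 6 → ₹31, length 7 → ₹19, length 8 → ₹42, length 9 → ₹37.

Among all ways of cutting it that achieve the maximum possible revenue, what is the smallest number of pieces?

Let r[k] be the best obtainable value from length k. For each k, try every first piece i and keep the best of price[i] + r[k−i].
r[1] = 3
r[2] = 12
r[3] = 16
r[4] = 24  (first piece 2, then r[2]=12)
r[5] = 28  (first piece 2, then r[3]=16)
r[6] = 36  (first piece 2, then r[4]=24)
r[7] = 40  (first piece 2, then r[5]=28)
r[8] = 48  (first piece 2, then r[6]=36)
r[9] = 52  (first piece 2, then r[7]=40)
Maximum revenue is ₹52.
Now minimize piece count subject to staying optimal: for each k, pieces[k] = 1 + min over i with p[i]+r[k−i]=r[k] of pieces[k−i].
pieces[6] = 3
pieces[7] = 3
pieces[8] = 4
pieces[9] = 4

4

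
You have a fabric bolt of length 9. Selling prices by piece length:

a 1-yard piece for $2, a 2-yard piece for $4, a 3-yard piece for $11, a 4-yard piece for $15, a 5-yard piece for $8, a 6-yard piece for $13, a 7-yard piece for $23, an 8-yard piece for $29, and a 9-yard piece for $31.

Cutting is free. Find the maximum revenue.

Let best[k] be the best obtainable value from length k. For each k, try every first piece i and keep the best of price[i] + best[k−i].
best[1] = 2
best[2] = max(2+2, 4+0) = 4
best[3] = max(2+4, 4+2, 11+0) = 11
best[4] = max(2+11, 4+4, 11+2, 15+0) = 15
best[5] = max(2+15, 4+11, 11+4, 15+2, 8+0) = 17
best[6] = max(2+17, 4+15, 11+11, 15+4, 8+2, 13+0) = 22
best[7] = max(2+22, 4+17, 11+15, …, 13+2, 23+0) = 26
best[8] = max(2+26, 4+22, 11+17, …, 23+2, 29+0) = 30
best[9] = max(2+30, 4+26, 11+22, …, 29+2, 31+0) = 33
One optimal cutting: 3 + 3 + 3 → $11 + $11 + $11 = $33.

33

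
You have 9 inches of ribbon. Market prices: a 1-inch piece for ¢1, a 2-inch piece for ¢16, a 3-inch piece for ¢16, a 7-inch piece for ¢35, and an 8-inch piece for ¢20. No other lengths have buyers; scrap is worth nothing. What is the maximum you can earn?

65

Consider every possible first cut. f[k] is the best of p[i]+f[k−i] over all sellable i≤k.
f[1] = 1
f[2] = max(1+1, 16+0) = 16
f[3] = max(1+16, 16+1, 16+0) = 17
f[4] = max(1+17, 16+16, 16+1) = 32
f[5] = max(1+32, 16+17, 16+16) = 33
f[6] = max(1+33, 16+32, 16+17) = 48
f[7] = max(1+48, 16+33, 16+32, 35+0) = 49
f[8] = max(1+49, 16+48, 16+33, 35+1, 20+0) = 64
f[9] = max(1+64, 16+49, 16+48, 35+16, 20+1) = 65
One optimal cutting: 2 + 2 + 2 + 2 + 1 → ¢65.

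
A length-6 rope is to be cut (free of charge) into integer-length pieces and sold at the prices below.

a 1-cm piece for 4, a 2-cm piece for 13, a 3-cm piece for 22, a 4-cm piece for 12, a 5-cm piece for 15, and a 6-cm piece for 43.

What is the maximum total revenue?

Let r[k] be the best obtainable value from length k. For each k, try every first piece i and keep the best of price[i] + r[k−i].
r[1] = 4
r[2] = 13
r[3] = 22
r[4] = 26  (first piece 1, then r[3]=22)
r[5] = 35  (first piece 2, then r[3]=22)
r[6] = 44  (first piece 3, then r[3]=22)
One optimal cutting: 3 + 3 → 22 + 22 = 44.

44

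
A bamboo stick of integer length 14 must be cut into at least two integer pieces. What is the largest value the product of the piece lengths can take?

162

Define f[k] = max over 1≤i<k of i · max(k−i, f[k−i]); the inner max lets the remainder stay uncut if that's better.
Small cases: f[2]=1, f[3]=2, f[4]=4, f[5]=6, f[6]=9, f[7]=12.
f[8] = max(1·12, 2·9, 3·6, …, 6·2, 7·1) = 18
f[9] = max(1·18, 2·12, 3·9, …, 7·2, 8·1) = 27
f[10] = max(1·27, 2·18, 3·12, …, 8·2, 9·1) = 36
f[11] = max(1·36, 2·27, 3·18, …, 9·2, 10·1) = 54
f[12] = max(1·54, 2·36, 3·27, …, 10·2, 11·1) = 81
f[13] = max(1·81, 2·54, 3·36, …, 11·2, 12·1) = 108
f[14] = max(1·108, 2·81, 3·54, …, 12·2, 13·1) = 162
One optimal split: 3 + 3 + 3 + 3 + 2; product 3·3·3·3·2 = 162.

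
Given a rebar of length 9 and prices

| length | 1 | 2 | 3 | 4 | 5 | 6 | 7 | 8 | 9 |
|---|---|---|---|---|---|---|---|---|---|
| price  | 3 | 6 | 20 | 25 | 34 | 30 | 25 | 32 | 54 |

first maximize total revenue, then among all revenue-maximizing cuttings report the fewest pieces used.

3

Build r[k] bottom-up: r[k] = max over allowed piece i of (p[i] + r[k−i]).
r[1] = 3
r[2] = max(3+3, 6+0) = 6
r[3] = max(3+6, 6+3, 20+0) = 20
r[4] = max(3+20, 6+6, 20+3, 25+0) = 25
r[5] = max(3+25, 6+20, 20+6, 25+3, 34+0) = 34
r[6] = max(3+34, 6+25, 20+20, 25+6, 34+3, 30+0) = 40
r[7] = max(3+40, 6+34, 20+25, …, 30+3, 25+0) = 45
r[8] = max(3+45, 6+40, 20+34, …, 25+3, 32+0) = 54
r[9] = max(3+54, 6+45, 20+40, …, 32+3, 54+0) = 60
Maximum revenue is ₹60.
Now minimize piece count subject to staying optimal: for each k, pieces[k] = 1 + min over i with p[i]+r[k−i]=r[k] of pieces[k−i].
pieces[6] = 2
pieces[7] = 2
pieces[8] = 2
pieces[9] = 3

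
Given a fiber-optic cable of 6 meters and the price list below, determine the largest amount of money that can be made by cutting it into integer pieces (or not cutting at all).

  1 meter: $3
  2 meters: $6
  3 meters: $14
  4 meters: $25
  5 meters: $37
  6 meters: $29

40

Consider every possible first cut. r[k] is the best of p[i]+r[k−i] over all sellable i≤k.
r[1] = 3
r[2] = 6  (first piece 1, then r[1]=3)
r[3] = 14
r[4] = 25
r[5] = 37
r[6] = 40  (first piece 1, then r[5]=37)
One optimal cutting: 5 + 1 → $37 + $3 = $40.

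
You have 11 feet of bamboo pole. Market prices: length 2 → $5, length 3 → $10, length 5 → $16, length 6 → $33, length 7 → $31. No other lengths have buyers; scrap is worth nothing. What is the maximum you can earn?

Let best[k] be the best obtainable value from length k. For each k, try every first piece i and keep the best of price[i] + best[k−i].
best[1] = 0
best[2] = 5
best[3] = 10
best[4] = 10
best[5] = 16
best[6] = 33
best[7] = 33
best[8] = 38  (first piece 2, then best[6]=33)
best[9] = 43  (first piece 3, then best[6]=33)
best[10] = 43
best[11] = 49  (first piece 5, then best[6]=33)
One optimal cutting: 6 + 5 → $49.

49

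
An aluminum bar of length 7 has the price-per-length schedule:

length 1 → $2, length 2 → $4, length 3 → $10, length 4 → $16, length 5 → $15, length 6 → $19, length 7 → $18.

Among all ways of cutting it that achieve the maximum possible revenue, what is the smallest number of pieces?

2

Let r[k] be the best obtainable value from length k. For each k, try every first piece i and keep the best of price[i] + r[k−i].
r[1] = 2
r[2] = max(2+2, 4+0) = 4
r[3] = max(2+4, 4+2, 10+0) = 10
r[4] = max(2+10, 4+4, 10+2, 16+0) = 16
r[5] = max(2+16, 4+10, 10+4, 16+2, 15+0) = 18
r[6] = max(2+18, 4+16, 10+10, 16+4, 15+2, 19+0) = 20
r[7] = max(2+20, 4+18, 10+16, …, 19+2, 18+0) = 26
Maximum revenue is $26.
Now minimize piece count subject to staying optimal: for each k, pieces[k] = 1 + min over i with p[i]+r[k−i]=r[k] of pieces[k−i].
pieces[4] = 1
pieces[5] = 2
pieces[6] = 2
pieces[7] = 2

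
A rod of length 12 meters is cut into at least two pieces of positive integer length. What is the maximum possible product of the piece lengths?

81

Fill g[k] for k=2..12: at each k try every first piece i and multiply by the better of (k−i) uncut or g[k−i].
g[2] = 1×max(1,0) = 1×1 = 1
g[3] = 1×max(2,1) = 1×2 = 2
g[4] = 2×max(2,1) = 2×2 = 4
g[5] = 2×max(3,2) = 2×3 = 6
g[6] = 3×max(3,2) = 3×3 = 9
g[7] = 2×max(5,6) = 2×6 = 12
g[8] = 2×max(6,9) = 2×9 = 18
g[9] = 3×max(6,9) = 3×9 = 27
g[10] = 2×max(8,18) = 2×18 = 36
g[11] = 2×max(9,27) = 2×27 = 54
g[12] = 3×max(9,27) = 3×27 = 81
One optimal split: 3 + 3 + 3 + 3; product 3×3×3×3 = 81.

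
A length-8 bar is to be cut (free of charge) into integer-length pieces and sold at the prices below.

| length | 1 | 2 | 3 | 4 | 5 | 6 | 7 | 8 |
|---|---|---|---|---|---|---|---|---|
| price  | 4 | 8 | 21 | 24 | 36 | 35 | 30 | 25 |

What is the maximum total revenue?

Let best[k] be the best obtainable value from length k. For each k, try every first piece i and keep the best of price[i] + best[k−i].
best[1] = 4
best[2] = max(4+4, 8+0) = 8
best[3] = max(4+8, 8+4, 21+0) = 21
best[4] = max(4+21, 8+8, 21+4, 24+0) = 25
best[5] = max(4+25, 8+21, 21+8, 24+4, 36+0) = 36
best[6] = max(4+36, 8+25, 21+21, 24+8, 36+4, 35+0) = 42
best[7] = max(4+42, 8+36, 21+25, …, 35+4, 30+0) = 46
best[8] = max(4+46, 8+42, 21+36, …, 30+4, 25+0) = 57
One optimal cutting: 5 + 3 → 36 + 21 = 57.

57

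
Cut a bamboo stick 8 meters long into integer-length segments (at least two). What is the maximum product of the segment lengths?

18

Fill m[k] for k=2..8: at each k try every first piece i and multiply by the better of (k−i) uncut or m[k−i].
m[2] = 1*max(1,0) = 1*1 = 1
m[3] = 1*max(2,1) = 1*2 = 2
m[4] = 2*max(2,1) = 2*2 = 4
m[5] = 2*max(3,2) = 2*3 = 6
m[6] = 3*max(3,2) = 3*3 = 9
m[7] = 2*max(5,6) = 2*6 = 12
m[8] = 2*max(6,9) = 2*9 = 18
One optimal split: 3 + 3 + 2; product 3*3*2 = 18.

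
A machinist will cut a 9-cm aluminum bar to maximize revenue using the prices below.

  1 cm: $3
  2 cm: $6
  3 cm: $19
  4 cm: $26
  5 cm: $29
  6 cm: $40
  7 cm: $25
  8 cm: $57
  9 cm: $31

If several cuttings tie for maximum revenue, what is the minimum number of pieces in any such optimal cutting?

Let r[k] be the best obtainable value from length k. For each k, try every first piece i and keep the best of price[i] + r[k−i].
r[1] = 3
r[2] = max(3+3, 6+0) = 6
r[3] = max(3+6, 6+3, 19+0) = 19
r[4] = max(3+19, 6+6, 19+3, 26+0) = 26
r[5] = max(3+26, 6+19, 19+6, 26+3, 29+0) = 29
r[6] = max(3+29, 6+26, 19+19, 26+6, 29+3, 40+0) = 40
r[7] = max(3+40, 6+29, 19+26, …, 40+3, 25+0) = 45
r[8] = max(3+45, 6+40, 19+29, …, 25+3, 57+0) = 57
r[9] = max(3+57, 6+45, 19+40, …, 57+3, 31+0) = 60
Maximum revenue is $60.
Now minimize piece count subject to staying optimal: for each k, pieces[k] = 1 + min over i with p[i]+r[k−i]=r[k] of pieces[k−i].
pieces[6] = 1
pieces[7] = 2
pieces[8] = 1
pieces[9] = 2

2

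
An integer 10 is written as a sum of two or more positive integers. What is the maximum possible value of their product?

Define g[k] = max over 1≤i<k of i · max(k−i, g[k−i]); the inner max lets the remainder stay uncut if that's better.
g[2] = 1*max(1,0) = 1*1 = 1
g[3] = 1*max(2,1) = 1*2 = 2
g[4] = 2*max(2,1) = 2*2 = 4
g[5] = 2*max(3,2) = 2*3 = 6
g[6] = 3*max(3,2) = 3*3 = 9
g[7] = 2*max(5,6) = 2*6 = 12
g[8] = 2*max(6,9) = 2*9 = 18
g[9] = 3*max(6,9) = 3*9 = 27
g[10] = 2*max(8,18) = 2*18 = 36
One optimal split: 3 + 3 + 2 + 2; product 3*3*2*2 = 36.

36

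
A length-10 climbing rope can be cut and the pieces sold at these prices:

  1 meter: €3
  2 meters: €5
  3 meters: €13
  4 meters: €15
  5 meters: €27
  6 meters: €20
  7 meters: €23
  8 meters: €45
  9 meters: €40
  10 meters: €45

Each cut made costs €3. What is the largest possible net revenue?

Let net[k] be the best obtainable value from length k. For each k, try every first piece i and keep the best of price[i] + net[k−i] minus the 3 cut fee when i<k.
net[1] = 3
net[2] = 5
net[3] = 13
net[4] = 15
net[5] = 27
net[6] = 27  (first piece 1, then net[5]=27)
net[7] = 29  (first piece 2, then net[5]=27)
net[8] = 45
net[9] = 45  (first piece 1, then net[8]=45)
net[10] = 51  (first piece 5, then net[5]=27)
One optimal plan: pieces 5 + 5 (1 cut) → €54 − €3 = €51.

51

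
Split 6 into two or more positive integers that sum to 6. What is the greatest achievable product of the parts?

Define m[k] = max over 1≤i<k of i · max(k−i, m[k−i]); the inner max lets the remainder stay uncut if that's better.
m[2] = 1·max(1,0) = 1·1 = 1
m[3] = max(1·2, 2·1) = 2
m[4] = max(1·3, 2·2, 3·1) = 4
m[5] = max(1·4, 2·3, 3·2, 4·1) = 6
m[6] = max(1·6, 2·4, 3·3, 4·2, 5·1) = 9
One optimal split: 3 + 3; product 3·3 = 9.

9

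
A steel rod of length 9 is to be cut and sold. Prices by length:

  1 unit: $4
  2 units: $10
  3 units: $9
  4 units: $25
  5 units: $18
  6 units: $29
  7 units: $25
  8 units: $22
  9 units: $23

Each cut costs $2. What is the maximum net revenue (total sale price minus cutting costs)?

Let v[k] be the best obtainable value from length k. For each k, try every first piece i and keep the best of price[i] + v[k−i] minus the 2 cut fee when i<k.
v[1] = 4
v[2] = 10
v[3] = 12  (first piece 1, then v[2]=10)
v[4] = 25
v[5] = 27  (first piece 1, then v[4]=25)
v[6] = 33  (first piece 2, then v[4]=25)
v[7] = 35  (first piece 1, then v[6]=33)
v[8] = 48  (first piece 4, then v[4]=25)
v[9] = 50  (first piece 1, then v[8]=48)
One optimal plan: pieces 4 + 4 + 1 (2 cuts) → $54 − $4 = $50.

50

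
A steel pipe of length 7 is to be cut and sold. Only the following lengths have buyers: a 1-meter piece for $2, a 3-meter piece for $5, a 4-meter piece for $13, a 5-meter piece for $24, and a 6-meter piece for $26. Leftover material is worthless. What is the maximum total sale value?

Consider every possible first cut. r[k] is the best of p[i]+r[k−i] over all sellable i≤k.
r[1] = 2
r[2] = 4  (first piece 1, then r[1]=2)
r[3] = max(2+4, 5+0) = 6
r[4] = max(2+6, 5+2, 13+0) = 13
r[5] = max(2+13, 5+4, 13+2, 24+0) = 24
r[6] = max(2+24, 5+6, 13+4, 24+2, 26+0) = 26
r[7] = max(2+26, 5+13, 13+6, 24+4, 26+2) = 28
One optimal cutting: 5 + 1 + 1 → $28.

28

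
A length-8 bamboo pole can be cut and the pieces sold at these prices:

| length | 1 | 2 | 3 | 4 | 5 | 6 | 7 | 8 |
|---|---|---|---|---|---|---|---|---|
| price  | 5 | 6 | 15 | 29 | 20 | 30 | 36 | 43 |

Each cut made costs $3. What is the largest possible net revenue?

Let v[k] be the best obtainable value from length k. For each k, try every first piece i and keep the best of price[i] + v[k−i] minus the 3 cut fee when i<k.
v[1] = 5
v[2] = 7  (first piece 1, then v[1]=5)
v[3] = 15
v[4] = 29
v[5] = 31  (first piece 1, then v[4]=29)
v[6] = 33  (first piece 1, then v[5]=31)
v[7] = 41  (first piece 3, then v[4]=29)
v[8] = 55  (first piece 4, then v[4]=29)
One optimal plan: pieces 4 + 4 (1 cut) → $58 − $3 = $55.

55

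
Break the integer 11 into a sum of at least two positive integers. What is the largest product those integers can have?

Fill f[k] for k=2..11: at each k try every first piece i and multiply by the better of (k−i) uncut or f[k−i].
f[2] = 1*max(1,0) = 1*1 = 1
f[3] = 1*max(2,1) = 1*2 = 2
f[4] = 2*max(2,1) = 2*2 = 4
f[5] = 2*max(3,2) = 2*3 = 6
f[6] = 3*max(3,2) = 3*3 = 9
f[7] = 2*max(5,6) = 2*6 = 12
f[8] = 2*max(6,9) = 2*9 = 18
f[9] = 3*max(6,9) = 3*9 = 27
f[10] = 2*max(8,18) = 2*18 = 36
f[11] = 2*max(9,27) = 2*27 = 54
One optimal split: 3 + 3 + 3 + 2; product 3*3*3*2 = 54.

54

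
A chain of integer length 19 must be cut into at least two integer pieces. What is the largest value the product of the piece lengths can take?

Let g[k] be the best product for length k (with at least one cut). For each first piece i, the rest contributes max(k−i, g[k−i]).
g[2] = 1*max(1,0) = 1*1 = 1
g[3] = max(1*2, 2*1) = 2
g[4] = max(1*3, 2*2, 3*1) = 4
g[5] = max(1*4, 2*3, 3*2, 4*1) = 6
g[6] = max(1*6, 2*4, 3*3, 4*2, 5*1) = 9
g[7] = max(1*9, 2*6, 3*4, 4*3, 5*2, 6*1) = 12
g[8] = max(1*12, 2*9, 3*6, …, 6*2, 7*1) = 18
g[9] = max(1*18, 2*12, 3*9, …, 7*2, 8*1) = 27
g[10] = max(1*27, 2*18, 3*12, …, 8*2, 9*1) = 36
g[11] = max(1*36, 2*27, 3*18, …, 9*2, 10*1) = 54
g[12] = max(1*54, 2*36, 3*27, …, 10*2, 11*1) = 81
g[13] = max(1*81, 2*54, 3*36, …, 11*2, 12*1) = 108
g[14] = max(1*108, 2*81, 3*54, …, 12*2, 13*1) = 162
g[15] = max(1*162, 2*108, 3*81, …, 13*2, 14*1) = 243
g[16] = max(1*243, 2*162, 3*108, …, 14*2, 15*1) = 324
g[17] = max(1*324, 2*243, 3*162, …, 15*2, 16*1) = 486
g[18] = max(1*486, 2*324, 3*243, …, 16*2, 17*1) = 729
g[19] = max(1*729, 2*486, 3*324, …, 17*2, 18*1) = 972
One optimal split: 3 + 3 + 3 + 3 + 3 + 2 + 2; product 3*3*3*3*3*2*2 = 972.

972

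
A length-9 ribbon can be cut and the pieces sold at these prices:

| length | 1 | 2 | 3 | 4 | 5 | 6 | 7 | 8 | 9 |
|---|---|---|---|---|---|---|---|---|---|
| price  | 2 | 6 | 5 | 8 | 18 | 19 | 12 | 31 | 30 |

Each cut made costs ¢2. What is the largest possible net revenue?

Let v[k] be the best obtainable value from length k. For each k, try every first piece i and keep the best of price[i] + v[k−i] minus the 2 cut fee when i<k.
v[1] = 2
v[2] = max(2+2-2, 6+0) = 6
v[3] = max(2+6-2, 6+2-2, 5+0) = 6
v[4] = max(2+6-2, 6+6-2, 5+2-2, 8+0) = 10
v[5] = max(2+10-2, 6+6-2, 5+6-2, 8+2-2, 18+0) = 18
v[6] = max(2+18-2, 6+10-2, 5+6-2, 8+6-2, 18+2-2, 19+0) = 19
v[7] = max(2+19-2, 6+18-2, 5+10-2, …, 19+2-2, 12+0) = 22
v[8] = max(2+22-2, 6+19-2, 5+18-2, …, 12+2-2, 31+0) = 31
v[9] = max(2+31-2, 6+22-2, 5+19-2, …, 31+2-2, 30+0) = 31
One optimal plan: pieces 8 + 1 (1 cut) → ¢33 − ¢2 = ¢31.

31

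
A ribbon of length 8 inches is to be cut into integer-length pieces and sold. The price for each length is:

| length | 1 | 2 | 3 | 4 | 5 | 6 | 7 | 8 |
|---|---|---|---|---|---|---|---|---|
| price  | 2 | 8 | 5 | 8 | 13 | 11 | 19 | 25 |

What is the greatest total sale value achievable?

32

Consider every possible first cut. best[k] is the best of p[i]+best[k−i] over all sellable i≤k.
best[1] = 2
best[2] = 8
best[3] = 10  (first piece 1, then best[2]=8)
best[4] = 16  (first piece 2, then best[2]=8)
best[5] = 18  (first piece 1, then best[4]=16)
best[6] = 24  (first piece 2, then best[4]=16)
best[7] = 26  (first piece 1, then best[6]=24)
best[8] = 32  (first piece 2, then best[6]=24)
One optimal cutting: 2 + 2 + 2 + 2 → ¢8 + ¢8 + ¢8 + ¢8 = ¢32.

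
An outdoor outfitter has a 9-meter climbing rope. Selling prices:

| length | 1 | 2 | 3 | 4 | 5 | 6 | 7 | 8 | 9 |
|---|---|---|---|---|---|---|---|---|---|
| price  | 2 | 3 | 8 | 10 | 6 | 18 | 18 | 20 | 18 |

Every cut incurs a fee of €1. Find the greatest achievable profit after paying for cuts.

Let v[k] be the best obtainable value from length k. For each k, try every first piece i and keep the best of price[i] + v[k−i] minus the 1 cut fee when i<k.
v[1] = 2
v[2] = max(2+2-1, 3+0) = 3
v[3] = max(2+3-1, 3+2-1, 8+0) = 8
v[4] = max(2+8-1, 3+3-1, 8+2-1, 10+0) = 10
v[5] = max(2+10-1, 3+8-1, 8+3-1, 10+2-1, 6+0) = 11
v[6] = max(2+11-1, 3+10-1, 8+8-1, 10+3-1, 6+2-1, 18+0) = 18
v[7] = max(2+18-1, 3+11-1, 8+10-1, …, 18+2-1, 18+0) = 19
v[8] = max(2+19-1, 3+18-1, 8+11-1, …, 18+2-1, 20+0) = 20
v[9] = max(2+20-1, 3+19-1, 8+18-1, …, 20+2-1, 18+0) = 25
One optimal plan: pieces 6 + 3 (1 cut) → €26 − €1 = €25.

25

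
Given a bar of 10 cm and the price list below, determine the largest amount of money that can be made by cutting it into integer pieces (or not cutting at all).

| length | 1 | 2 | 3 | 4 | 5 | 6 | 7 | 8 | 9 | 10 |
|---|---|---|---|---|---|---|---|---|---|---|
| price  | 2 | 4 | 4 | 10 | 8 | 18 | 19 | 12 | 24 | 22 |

28

Let v[k] be the best obtainable value from length k. For each k, try every first piece i and keep the best of price[i] + v[k−i].
v[1] = 2
v[2] = 4  (first piece 1, then v[1]=2)
v[3] = 6  (first piece 1, then v[2]=4)
v[4] = 10
v[5] = 12  (first piece 1, then v[4]=10)
v[6] = 18
v[7] = 20  (first piece 1, then v[6]=18)
v[8] = 22  (first piece 1, then v[7]=20)
v[9] = 24  (first piece 1, then v[8]=22)
v[10] = 28  (first piece 4, then v[6]=18)
One optimal cutting: 6 + 4 → €18 + €10 = €28.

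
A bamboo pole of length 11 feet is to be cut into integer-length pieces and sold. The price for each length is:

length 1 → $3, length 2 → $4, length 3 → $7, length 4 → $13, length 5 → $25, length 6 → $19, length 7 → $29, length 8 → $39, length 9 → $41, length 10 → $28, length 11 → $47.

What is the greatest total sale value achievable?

Let best[k] be the best obtainable value from length k. For each k, try every first piece i and keep the best of price[i] + best[k−i].
best[1] = 3
best[2] = 6  (first piece 1, then best[1]=3)
best[3] = 9  (first piece 1, then best[2]=6)
best[4] = 13
best[5] = 25
best[6] = 28  (first piece 1, then best[5]=25)
best[7] = 31  (first piece 1, then best[6]=28)
best[8] = 39
best[9] = 42  (first piece 1, then best[8]=39)
best[10] = 50  (first piece 5, then best[5]=25)
best[11] = 53  (first piece 1, then best[10]=50)
One optimal cutting: 5 + 5 + 1 → $25 + $25 + $3 = $53.

53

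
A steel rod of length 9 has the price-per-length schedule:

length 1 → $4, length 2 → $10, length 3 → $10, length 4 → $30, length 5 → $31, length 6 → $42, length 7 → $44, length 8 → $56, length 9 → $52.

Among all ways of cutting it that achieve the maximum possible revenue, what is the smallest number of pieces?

3

Let r[k] be the best obtainable value from length k. For each k, try every first piece i and keep the best of price[i] + r[k−i].
r[1] = 4
r[2] = 10
r[3] = 14  (first piece 1, then r[2]=10)
r[4] = 30
r[5] = 34  (first piece 1, then r[4]=30)
r[6] = 42
r[7] = 46  (first piece 1, then r[6]=42)
r[8] = 60  (first piece 4, then r[4]=30)
r[9] = 64  (first piece 1, then r[8]=60)
Maximum revenue is $64.
Now minimize piece count subject to staying optimal: for each k, pieces[k] = 1 + min over i with p[i]+r[k−i]=r[k] of pieces[k−i].
pieces[6] = 1
pieces[7] = 2
pieces[8] = 2
pieces[9] = 3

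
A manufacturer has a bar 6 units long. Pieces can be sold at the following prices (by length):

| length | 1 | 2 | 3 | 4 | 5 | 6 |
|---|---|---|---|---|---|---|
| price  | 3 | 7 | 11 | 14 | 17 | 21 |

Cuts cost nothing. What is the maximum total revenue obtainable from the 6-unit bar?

Let v[k] be the best obtainable value from length k. For each k, try every first piece i and keep the best of price[i] + v[k−i].
v[1] = 3
v[2] = max(3+3, 7+0) = 7
v[3] = max(3+7, 7+3, 11+0) = 11
v[4] = max(3+11, 7+7, 11+3, 14+0) = 14
v[5] = max(3+14, 7+11, 11+7, 14+3, 17+0) = 18
v[6] = max(3+18, 7+14, 11+11, 14+7, 17+3, 21+0) = 22
One optimal cutting: 3 + 3 → 11 + 11 = 22.

22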